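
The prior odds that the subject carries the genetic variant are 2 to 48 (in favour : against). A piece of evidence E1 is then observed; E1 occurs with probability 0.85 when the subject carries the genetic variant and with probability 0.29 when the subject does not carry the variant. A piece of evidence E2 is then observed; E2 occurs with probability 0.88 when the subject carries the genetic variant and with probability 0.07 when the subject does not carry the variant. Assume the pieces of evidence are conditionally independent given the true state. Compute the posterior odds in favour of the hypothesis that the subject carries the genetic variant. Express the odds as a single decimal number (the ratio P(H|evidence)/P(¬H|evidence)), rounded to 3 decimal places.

Prior odds = 2/48 = 0.041667. In log-odds, ln(0.041667) = -3.1781.
Add log likelihood ratios: ln(2.9310) + ln(12.571) = 3.6068.
Posterior log-odds = 0.42873, so posterior odds = exp(0.42873) = 1.5353.

Posterior odds ≈ 1.535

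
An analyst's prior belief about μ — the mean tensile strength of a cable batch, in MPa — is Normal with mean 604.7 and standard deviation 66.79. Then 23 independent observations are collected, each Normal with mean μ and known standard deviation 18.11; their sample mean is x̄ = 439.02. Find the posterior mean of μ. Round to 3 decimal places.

With known σ, the Normal prior is conjugate. Weight on the data is w = (n/σ²)/(n/σ² + 1/τ₀²) = 0.0701279/(0.0701279+0.00022417) = 0.99681.
Posterior mean = w·x̄ + (1−w)·μ₀ = 0.99681·439.02 + 0.0031864·604.7 = 439.548.

Posterior mean ≈ 439.548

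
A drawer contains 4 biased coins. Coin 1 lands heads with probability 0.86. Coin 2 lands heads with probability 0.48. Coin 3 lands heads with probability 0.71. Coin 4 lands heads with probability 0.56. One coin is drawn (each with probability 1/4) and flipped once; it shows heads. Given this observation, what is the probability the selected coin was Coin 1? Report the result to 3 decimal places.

Posterior probability ≈ 0.330

Tabulate prior·likelihood by source: [1] prior 0.25, lik 0.86, product 0.2150; [2] prior 0.25, lik 0.48, product 0.1200; [3] prior 0.25, lik 0.71, product 0.1775; [4] prior 0.25, lik 0.56, product 0.1400.
Normalizing constant = 0.65250; the posterior for Coin 1 is its product over the sum, 0.2150/0.65250 = 0.330.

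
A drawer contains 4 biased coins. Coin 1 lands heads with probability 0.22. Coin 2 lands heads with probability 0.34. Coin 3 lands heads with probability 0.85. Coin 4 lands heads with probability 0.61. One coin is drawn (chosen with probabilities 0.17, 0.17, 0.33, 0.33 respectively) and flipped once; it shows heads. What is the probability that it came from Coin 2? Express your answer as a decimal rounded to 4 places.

P(heads|C1) = 0.22; P(heads|C2) = 0.34; P(heads|C3) = 0.85; P(heads|C4) = 0.61.
Prior × likelihood for each source: 0.17·0.22=0.03740, 0.17·0.34=0.05780, 0.33·0.85=0.2805, 0.33·0.61=0.2013. Summing gives P(heads) = 0.57700.
P(Coin 2 | heads) = 0.05780 / 0.57700 = 0.1002.

Posterior probability ≈ 0.1002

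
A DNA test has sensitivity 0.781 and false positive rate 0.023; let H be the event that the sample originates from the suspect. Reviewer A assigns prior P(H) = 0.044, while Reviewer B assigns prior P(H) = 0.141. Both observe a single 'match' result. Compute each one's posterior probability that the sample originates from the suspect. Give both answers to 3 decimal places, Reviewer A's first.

The likelihood ratio for a 'match' result is 0.781/0.023 = 33.957.
Reviewer A: prior odds 0.044/0.956 = 0.046025; posterior odds 1.5629; posterior probability 0.610.
Reviewer B: prior odds 0.141/0.859 = 0.16414; posterior odds 5.5738; posterior probability 0.848.

Reviewer A: 0.610; Reviewer B: 0.848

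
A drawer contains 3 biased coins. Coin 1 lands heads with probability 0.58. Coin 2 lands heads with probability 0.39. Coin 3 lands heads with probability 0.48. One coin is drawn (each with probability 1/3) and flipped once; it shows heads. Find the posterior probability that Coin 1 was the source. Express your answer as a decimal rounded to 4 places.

Posterior probability ≈ 0.4000

P(heads|C1) = 0.58; P(heads|C2) = 0.39; P(heads|C3) = 0.48.
Prior × likelihood for each source: 0.333333·0.58=0.1933, 0.333333·0.39=0.1300, 0.333333·0.48=0.1600. Summing gives P(heads) = 0.48333.
P(Coin 1 | heads) = 0.1933 / 0.48333 = 0.4000.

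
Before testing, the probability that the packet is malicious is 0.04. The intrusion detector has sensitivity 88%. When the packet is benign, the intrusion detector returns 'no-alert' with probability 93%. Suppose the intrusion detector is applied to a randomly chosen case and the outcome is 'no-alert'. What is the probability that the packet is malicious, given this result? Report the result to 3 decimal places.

Let H be the event that the packet is malicious. P(H) = 0.04, so P(¬H) = 0.96. With E the 'no-alert' result, P(E|H) = 0.12 and P(E|¬H) = 0.93.
P(E) = 0.12·0.04 + 0.93·0.96 = 0.0048000 + 0.89280 = 0.89760.
By Bayes' theorem, P(H|E) = 0.0048000 / 0.89760 = 0.005.

P(H | E) ≈ 0.005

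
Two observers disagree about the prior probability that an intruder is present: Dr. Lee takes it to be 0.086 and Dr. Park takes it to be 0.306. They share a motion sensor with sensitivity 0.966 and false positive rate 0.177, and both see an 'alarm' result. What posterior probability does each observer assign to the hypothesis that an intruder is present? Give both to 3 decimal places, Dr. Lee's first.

Dr. Lee: 0.339; Dr. Park: 0.706

The likelihood ratio for an 'alarm' result is 0.966/0.177 = 5.4576.
Dr. Lee: prior odds 0.086/0.914 = 0.094092; posterior odds 0.51352; posterior probability 0.339.
Dr. Park: prior odds 0.306/0.694 = 0.44092; posterior odds 2.4064; posterior probability 0.706.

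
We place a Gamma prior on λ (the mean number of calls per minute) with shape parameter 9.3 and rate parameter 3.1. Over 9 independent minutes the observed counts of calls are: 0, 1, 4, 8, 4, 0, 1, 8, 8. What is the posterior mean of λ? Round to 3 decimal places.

Total count ∑xᵢ = 34 over n = 9 minutes.
Gamma is conjugate to the Poisson likelihood: posterior is Gamma(shape = 9.3+34 = 43.3, rate = 3.1+9 = 12.1).
Posterior mean = shape/rate = 43.3/12.1 = 3.579.

Posterior mean ≈ 3.579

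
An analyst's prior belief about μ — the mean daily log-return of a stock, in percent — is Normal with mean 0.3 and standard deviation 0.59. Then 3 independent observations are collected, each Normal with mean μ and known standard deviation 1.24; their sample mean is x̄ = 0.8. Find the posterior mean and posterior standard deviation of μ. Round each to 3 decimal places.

Posterior mean ≈ 0.502; posterior SD ≈ 0.455

With known σ, the Normal prior is conjugate. Weight on the data is w = (n/σ²)/(n/σ² + 1/τ₀²) = 1.95109/(1.95109+2.87274) = 0.40447.
Posterior mean = w·x̄ + (1−w)·μ₀ = 0.40447·0.8 + 0.59553·0.3 = 0.502. Posterior variance = 1/(1.95109+2.87274) = 0.207304, so SD = 0.455.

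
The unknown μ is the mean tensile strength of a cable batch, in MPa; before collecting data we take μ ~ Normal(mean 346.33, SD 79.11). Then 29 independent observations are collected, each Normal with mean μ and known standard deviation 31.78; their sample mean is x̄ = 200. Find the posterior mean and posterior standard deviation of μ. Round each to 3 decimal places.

Posterior mean ≈ 200.810; posterior SD ≈ 5.885

With known σ, the Normal prior is conjugate. Weight on the data is w = (n/σ²)/(n/σ² + 1/τ₀²) = 0.0287138/(0.0287138+0.00015979) = 0.99447.
Posterior mean = w·x̄ + (1−w)·μ₀ = 0.99447·200 + 0.0055340·346.33 = 200.810. Posterior variance = 1/(0.0287138+0.00015979) = 34.6338, so SD = 5.885.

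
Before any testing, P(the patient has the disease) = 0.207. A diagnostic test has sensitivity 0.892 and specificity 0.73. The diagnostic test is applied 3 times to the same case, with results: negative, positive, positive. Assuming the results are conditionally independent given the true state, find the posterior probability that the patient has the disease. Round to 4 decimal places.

Let H be the event that the patient has the disease; start with P(H) = 0.207. P('positive'|H) = 0.892, P('positive'|¬H) = 0.27.
Update on result 1 ('negative'): P(H) ← 0.108·0.2070 / (0.108·0.2070 + 0.73·0.7930) = 0.022356/0.60125 = 0.0372.
Update on result 2 ('positive'): P(H) ← 0.892·0.0372 / (0.892·0.0372 + 0.27·0.9628) = 0.033167/0.29313 = 0.1131.
Update on result 3 ('positive'): P(H) ← 0.892·0.1131 / (0.892·0.1131 + 0.27·0.8869) = 0.10093/0.34038 = 0.2965.

Posterior P(H) ≈ 0.2965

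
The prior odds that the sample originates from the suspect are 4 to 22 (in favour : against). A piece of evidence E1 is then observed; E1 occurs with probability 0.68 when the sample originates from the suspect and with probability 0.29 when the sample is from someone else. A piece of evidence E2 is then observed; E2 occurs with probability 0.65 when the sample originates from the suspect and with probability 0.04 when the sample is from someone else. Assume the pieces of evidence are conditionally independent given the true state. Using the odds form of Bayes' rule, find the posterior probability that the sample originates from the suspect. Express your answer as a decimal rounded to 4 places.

Prior odds = 4/22 = 0.18182.
Likelihood ratio for E1 = 0.68/0.29 = 2.3448.
Likelihood ratio for E2 = 0.65/0.04 = 16.250.
Posterior odds = prior odds × LR₁ × LR₂ = 6.9279.
Posterior probability = odds/(1+odds) = 6.9279/7.9279 = 0.8739.

Posterior probability ≈ 0.8739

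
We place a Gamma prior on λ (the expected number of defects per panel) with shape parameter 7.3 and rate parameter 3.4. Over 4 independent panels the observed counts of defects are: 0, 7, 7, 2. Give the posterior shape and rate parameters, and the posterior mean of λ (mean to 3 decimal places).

Posterior: Gamma(shape=23.3, rate=7.4); mean ≈ 3.149

Total count ∑xᵢ = 16 over n = 4 panels.
Gamma is conjugate to the Poisson likelihood: posterior is Gamma(shape = 7.3+16 = 23.3, rate = 3.4+4 = 7.4).
E[λ | data] = 23.3/7.4 = 3.149.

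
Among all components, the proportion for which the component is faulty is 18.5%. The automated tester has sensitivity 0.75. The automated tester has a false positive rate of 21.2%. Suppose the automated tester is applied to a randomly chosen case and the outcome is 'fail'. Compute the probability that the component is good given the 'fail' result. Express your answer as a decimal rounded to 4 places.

Let H be the event that the component is faulty. P(H) = 0.185, so P(¬H) = 0.815. With E the 'fail' result, P(E|H) = 0.75 and P(E|¬H) = 0.212.
P(E) = 0.75·0.185 + 0.212·0.815 = 0.13875 + 0.17278 = 0.31153.
By Bayes' theorem, P(H|E) = 0.13875 / 0.31153 = 0.4454. Hence P(¬H|E) = 1 − 0.4454 = 0.5546.

P(¬H | E) ≈ 0.5546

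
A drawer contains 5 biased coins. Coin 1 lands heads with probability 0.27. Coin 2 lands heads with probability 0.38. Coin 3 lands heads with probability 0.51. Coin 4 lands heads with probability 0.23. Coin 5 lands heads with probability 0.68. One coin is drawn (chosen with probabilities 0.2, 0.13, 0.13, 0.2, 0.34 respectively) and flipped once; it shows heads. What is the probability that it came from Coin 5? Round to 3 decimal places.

P(heads|C1) = 0.27; P(heads|C2) = 0.38; P(heads|C3) = 0.51; P(heads|C4) = 0.23; P(heads|C5) = 0.68.
Prior × likelihood for each source: 0.2·0.27=0.05400, 0.13·0.38=0.04940, 0.13·0.51=0.06630, 0.2·0.23=0.04600, 0.34·0.68=0.2312. Summing gives P(heads) = 0.44690.
P(Coin 5 | heads) = 0.2312 / 0.44690 = 0.517.

Posterior probability ≈ 0.517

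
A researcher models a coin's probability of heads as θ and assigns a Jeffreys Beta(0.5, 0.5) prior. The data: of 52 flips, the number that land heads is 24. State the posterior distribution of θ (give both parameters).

The binomial likelihood is conjugate to the Beta prior: with 24 successes and 28 failures, the posterior is Beta(0.5+24, 0.5+28) = Beta(24.5, 28.5).

Posterior: Beta(24.5, 28.5)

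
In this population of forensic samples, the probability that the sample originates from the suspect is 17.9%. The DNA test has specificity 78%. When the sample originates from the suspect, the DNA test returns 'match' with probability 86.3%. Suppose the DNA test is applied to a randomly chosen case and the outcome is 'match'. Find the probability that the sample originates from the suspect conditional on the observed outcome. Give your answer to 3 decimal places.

P(H | E) ≈ 0.461

Let H be the event that the sample originates from the suspect. P(H) = 0.179, so P(¬H) = 0.821. With E the 'match' result, P(E|H) = 0.863 and P(E|¬H) = 0.22.
P(E) = 0.863·0.179 + 0.22·0.821 = 0.15448 + 0.18062 = 0.33510.
By Bayes' theorem, P(H|E) = 0.15448 / 0.33510 = 0.461.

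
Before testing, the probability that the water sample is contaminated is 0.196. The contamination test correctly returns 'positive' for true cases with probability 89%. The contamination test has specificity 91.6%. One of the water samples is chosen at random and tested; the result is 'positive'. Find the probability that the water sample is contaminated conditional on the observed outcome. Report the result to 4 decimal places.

Let H be the event that the water sample is contaminated. P(H) = 0.196, so P(¬H) = 0.804. With E the 'positive' result, P(E|H) = 0.89 and P(E|¬H) = 0.084.
P(E) = 0.89·0.196 + 0.084·0.804 = 0.17444 + 0.067536 = 0.24198.
By Bayes' theorem, P(H|E) = 0.17444 / 0.24198 = 0.7209.

P(H | E) ≈ 0.7209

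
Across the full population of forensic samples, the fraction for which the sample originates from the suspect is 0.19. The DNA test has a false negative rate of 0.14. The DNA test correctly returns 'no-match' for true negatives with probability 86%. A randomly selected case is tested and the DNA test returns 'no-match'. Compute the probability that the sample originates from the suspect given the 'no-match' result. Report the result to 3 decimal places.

P(H | E) ≈ 0.037

Write H for 'the sample originates from the suspect'. Prior odds H:¬H = 0.19/0.81 = 0.23457. For the 'no-match' outcome, the likelihood ratio is 0.14/0.86 = 0.16279.
Posterior odds = 0.23457 × 0.16279 = 0.038185, so P(H|E) = 0.038185/(1+0.038185) = 0.037.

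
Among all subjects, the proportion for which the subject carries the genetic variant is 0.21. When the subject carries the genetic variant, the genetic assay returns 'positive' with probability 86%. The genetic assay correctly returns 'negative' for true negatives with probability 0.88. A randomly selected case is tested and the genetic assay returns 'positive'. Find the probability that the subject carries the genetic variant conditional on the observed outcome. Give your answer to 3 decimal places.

Let H be the event that the subject carries the genetic variant. P(H) = 0.21, so P(¬H) = 0.79. With E the 'positive' result, P(E|H) = 0.86 and P(E|¬H) = 0.12.
P(E) = 0.86·0.21 + 0.12·0.79 = 0.18060 + 0.094800 = 0.27540.
By Bayes' theorem, P(H|E) = 0.18060 / 0.27540 = 0.656.

P(H | E) ≈ 0.656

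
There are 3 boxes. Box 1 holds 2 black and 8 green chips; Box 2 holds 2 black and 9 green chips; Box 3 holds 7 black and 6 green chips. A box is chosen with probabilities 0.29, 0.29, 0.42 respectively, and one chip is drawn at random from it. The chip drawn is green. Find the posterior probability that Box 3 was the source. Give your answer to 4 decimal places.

P(green|Box 1) = 0.8; P(green|Box 2) = 0.8182; P(green|Box 3) = 0.4615.
Prior × likelihood for each source: 0.29·0.8=0.2320, 0.29·0.8182=0.2373, 0.42·0.4615=0.1938. Summing gives P(green) = 0.66312.
P(Box 3 | green) = 0.1938 / 0.66312 = 0.2923.

Posterior probability ≈ 0.2923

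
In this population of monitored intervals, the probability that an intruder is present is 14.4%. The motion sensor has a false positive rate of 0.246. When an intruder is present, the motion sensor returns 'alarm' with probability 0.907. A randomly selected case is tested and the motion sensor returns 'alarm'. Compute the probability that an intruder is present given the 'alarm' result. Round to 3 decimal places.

Let H be the event that an intruder is present. P(H) = 0.144, so P(¬H) = 0.856. With E the 'alarm' result, P(E|H) = 0.907 and P(E|¬H) = 0.246.
P(E) = 0.907·0.144 + 0.246·0.856 = 0.13061 + 0.21058 = 0.34118.
By Bayes' theorem, P(H|E) = 0.13061 / 0.34118 = 0.383.

P(H | E) ≈ 0.383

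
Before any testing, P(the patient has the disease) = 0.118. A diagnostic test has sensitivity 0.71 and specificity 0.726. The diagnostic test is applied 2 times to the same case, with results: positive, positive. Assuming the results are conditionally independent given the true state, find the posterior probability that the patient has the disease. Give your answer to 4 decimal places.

Posterior P(H) ≈ 0.4732

With H the event that the patient has the disease, the joint likelihood of the observed sequence is P(data|H) = 0.71·0.71 = 0.50410 and P(data|¬H) = 0.274·0.274 = 0.075076.
Bayes: P(H|data) = 0.118·0.50410 / (0.118·0.50410 + 0.882·0.075076) = 0.059484/0.12570 = 0.4732.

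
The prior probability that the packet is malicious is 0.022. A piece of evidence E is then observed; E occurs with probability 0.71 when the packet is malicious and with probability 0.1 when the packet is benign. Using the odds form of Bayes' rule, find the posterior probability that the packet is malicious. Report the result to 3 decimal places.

Posterior probability ≈ 0.138

Prior odds = 0.022/(1−0.022) = 0.022495. In log-odds, ln(0.022495) = -3.7945.
Add log likelihood ratio: ln(7.1000) = 1.9601.
Posterior log-odds = -1.8344, so posterior odds = exp(-1.8344) = 0.15971. Converting, P(H|E) = 0.15971/1.1597 = 0.138.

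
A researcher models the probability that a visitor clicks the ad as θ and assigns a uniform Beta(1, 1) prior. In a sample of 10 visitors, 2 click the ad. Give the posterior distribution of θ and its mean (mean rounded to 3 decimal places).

Posterior: Beta(3, 9); mean ≈ 0.250

Observing 2 successes and 8 failures updates Beta(1, 1) by adding the success and failure counts to the two shape parameters: α = 1+2 = 3, β = 1+8 = 9.
Posterior mean = α/(α+β) = 3/12 = 0.250.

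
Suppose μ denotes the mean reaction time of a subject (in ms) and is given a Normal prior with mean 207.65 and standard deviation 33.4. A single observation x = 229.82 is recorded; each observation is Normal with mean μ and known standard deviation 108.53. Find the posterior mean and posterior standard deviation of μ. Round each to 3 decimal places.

With known σ, the Normal prior is conjugate. Weight on the data is w = (n/σ²)/(n/σ² + 1/τ₀²) = 0.00008490/(0.00008490+0.00089641) = 0.086516.
Posterior mean = w·x̄ + (1−w)·μ₀ = 0.086516·229.82 + 0.91348·207.65 = 209.568. Posterior variance = 1/(0.00008490+0.00089641) = 1019.05, so SD = 31.923.

Posterior mean ≈ 209.568; posterior SD ≈ 31.923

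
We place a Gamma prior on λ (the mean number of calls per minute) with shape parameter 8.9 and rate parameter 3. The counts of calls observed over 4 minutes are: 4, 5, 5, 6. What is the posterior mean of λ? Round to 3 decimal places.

Total count ∑xᵢ = 20 over n = 4 minutes.
Gamma is conjugate to the Poisson likelihood: posterior is Gamma(shape = 8.9+20 = 28.9, rate = 3+4 = 7).
Posterior mean = shape/rate = 28.9/7 = 4.129.

Posterior mean ≈ 4.129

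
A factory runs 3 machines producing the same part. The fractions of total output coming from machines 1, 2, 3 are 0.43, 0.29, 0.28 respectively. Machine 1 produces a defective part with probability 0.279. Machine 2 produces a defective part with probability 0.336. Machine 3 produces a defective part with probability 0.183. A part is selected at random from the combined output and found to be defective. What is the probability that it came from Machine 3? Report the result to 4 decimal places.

P(defective|M1) = 0.279; P(defective|M2) = 0.336; P(defective|M3) = 0.183.
Prior × likelihood for each source: 0.43·0.279=0.1200, 0.29·0.336=0.09744, 0.28·0.183=0.05124. Summing gives P(defective) = 0.26865.
P(Machine 3 | defective) = 0.05124 / 0.26865 = 0.1907.

Posterior probability ≈ 0.1907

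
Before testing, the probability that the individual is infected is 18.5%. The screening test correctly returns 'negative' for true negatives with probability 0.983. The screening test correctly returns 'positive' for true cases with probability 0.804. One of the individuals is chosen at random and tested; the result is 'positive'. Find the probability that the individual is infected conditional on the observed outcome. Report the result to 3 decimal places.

Write H for 'the individual is infected'. Prior odds H:¬H = 0.185/0.815 = 0.22699. For the 'positive' outcome, the likelihood ratio is 0.804/0.017 = 47.294.
Posterior odds = 0.22699 × 47.294 = 10.735, so P(H|E) = 10.735/(1+10.735) = 0.915.

P(H | E) ≈ 0.915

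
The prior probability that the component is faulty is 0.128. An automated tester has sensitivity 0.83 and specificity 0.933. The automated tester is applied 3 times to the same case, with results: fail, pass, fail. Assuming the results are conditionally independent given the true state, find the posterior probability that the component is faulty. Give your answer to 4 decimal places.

Posterior P(H) ≈ 0.8041

Let H be the event that the component is faulty; start with P(H) = 0.128. P('fail'|H) = 0.83, P('fail'|¬H) = 0.067.
Update on result 1 ('fail'): P(H) ← 0.83·0.1280 / (0.83·0.1280 + 0.067·0.8720) = 0.10624/0.16466 = 0.6452.
Update on result 2 ('pass'): P(H) ← 0.17·0.6452 / (0.17·0.6452 + 0.933·0.3548) = 0.10968/0.44072 = 0.2489.
Update on result 3 ('fail'): P(H) ← 0.83·0.2489 / (0.83·0.2489 + 0.067·0.7511) = 0.20656/0.25689 = 0.8041.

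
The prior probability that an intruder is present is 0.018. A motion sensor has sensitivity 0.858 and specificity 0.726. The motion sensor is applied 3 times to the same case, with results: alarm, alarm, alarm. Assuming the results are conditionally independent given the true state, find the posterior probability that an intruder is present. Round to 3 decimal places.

Let H be the event that an intruder is present; start with P(H) = 0.018. P('alarm'|H) = 0.858, P('alarm'|¬H) = 0.274.
Update on result 1 ('alarm'): P(H) ← 0.858·0.0180 / (0.858·0.0180 + 0.274·0.9820) = 0.015444/0.28451 = 0.0543.
Update on result 2 ('alarm'): P(H) ← 0.858·0.0543 / (0.858·0.0543 + 0.274·0.9457) = 0.046574/0.30570 = 0.1524.
Update on result 3 ('alarm'): P(H) ← 0.858·0.1524 / (0.858·0.1524 + 0.274·0.8476) = 0.13072/0.36297 = 0.3601.

Posterior P(H) ≈ 0.360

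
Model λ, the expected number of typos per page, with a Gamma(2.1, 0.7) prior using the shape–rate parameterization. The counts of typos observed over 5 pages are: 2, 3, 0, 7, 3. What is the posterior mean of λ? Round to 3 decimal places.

The Poisson likelihood adds the total count to the shape and the number of exposure periods to the rate. Here ∑xᵢ = 15 and n = 5, so shape 2.1→17.1 and rate 0.7→5.7.
E[λ | data] = 17.1/5.7 = 3.000.

Posterior mean ≈ 3.000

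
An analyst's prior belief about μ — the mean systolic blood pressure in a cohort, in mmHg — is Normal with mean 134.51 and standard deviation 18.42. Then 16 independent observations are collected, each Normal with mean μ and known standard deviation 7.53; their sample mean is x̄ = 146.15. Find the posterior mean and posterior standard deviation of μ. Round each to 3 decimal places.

Posterior mean ≈ 146.030; posterior SD ≈ 1.873

Prior precision 1/τ₀² = 1/18.42² = 0.00294728; data precision n/σ² = 16/7.53² = 0.282182.
Posterior precision = 0.00294728 + 0.282182 = 0.285130, giving posterior SD = 1/√0.285130 = 1.873.
Posterior mean = (0.00294728·134.51 + 0.282182·146.15) / 0.285130 = 146.030.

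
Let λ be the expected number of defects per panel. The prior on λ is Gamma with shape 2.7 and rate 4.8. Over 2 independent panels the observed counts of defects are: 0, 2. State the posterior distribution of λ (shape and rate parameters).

The Poisson likelihood adds the total count to the shape and the number of exposure periods to the rate. Here ∑xᵢ = 2 and n = 2, so shape 2.7→4.7 and rate 4.8→6.8.

Posterior: Gamma(shape=4.7, rate=6.8)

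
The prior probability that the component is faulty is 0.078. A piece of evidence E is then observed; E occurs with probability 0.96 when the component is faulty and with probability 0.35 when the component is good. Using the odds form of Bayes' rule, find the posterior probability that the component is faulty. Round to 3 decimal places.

Prior odds = 0.078/(1−0.078) = 0.084599. In log-odds, ln(0.084599) = -2.4698.
Add log likelihood ratio: ln(2.7429) = 1.0090.
Posterior log-odds = -1.4608, so posterior odds = exp(-1.4608) = 0.23204. Converting, P(H|E) = 0.23204/1.2320 = 0.188.

Posterior probability ≈ 0.188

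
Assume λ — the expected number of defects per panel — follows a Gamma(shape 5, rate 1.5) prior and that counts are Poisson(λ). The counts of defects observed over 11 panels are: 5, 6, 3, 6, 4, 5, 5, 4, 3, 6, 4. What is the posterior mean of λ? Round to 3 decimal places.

Total count ∑xᵢ = 51 over n = 11 panels.
Gamma is conjugate to the Poisson likelihood: posterior is Gamma(shape = 5+51 = 56, rate = 1.5+11 = 12.5).
E[λ | data] = 56/12.5 = 4.480.

Posterior mean ≈ 4.480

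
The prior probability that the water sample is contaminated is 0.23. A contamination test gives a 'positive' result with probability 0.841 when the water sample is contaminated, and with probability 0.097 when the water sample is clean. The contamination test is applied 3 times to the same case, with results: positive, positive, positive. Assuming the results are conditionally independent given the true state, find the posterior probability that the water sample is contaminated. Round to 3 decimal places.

Posterior P(H) ≈ 0.995

Let H be the event that the water sample is contaminated; start with P(H) = 0.23. P('positive'|H) = 0.841, P('positive'|¬H) = 0.097.
Update on result 1 ('positive'): P(H) ← 0.841·0.2300 / (0.841·0.2300 + 0.097·0.7700) = 0.19343/0.26812 = 0.7214.
Update on result 2 ('positive'): P(H) ← 0.841·0.7214 / (0.841·0.7214 + 0.097·0.2786) = 0.60672/0.63374 = 0.9574.
Update on result 3 ('positive'): P(H) ← 0.841·0.9574 / (0.841·0.9574 + 0.097·0.0426) = 0.80514/0.80928 = 0.9949.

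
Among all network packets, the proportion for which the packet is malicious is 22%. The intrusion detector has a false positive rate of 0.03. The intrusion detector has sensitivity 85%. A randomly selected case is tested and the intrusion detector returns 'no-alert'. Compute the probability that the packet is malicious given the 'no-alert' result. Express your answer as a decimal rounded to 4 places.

P(H | E) ≈ 0.0418

Write H for 'the packet is malicious'. Prior odds H:¬H = 0.22/0.78 = 0.28205. For the 'no-alert' outcome, the likelihood ratio is 0.15/0.97 = 0.15464.
Posterior odds = 0.28205 × 0.15464 = 0.043616, so P(H|E) = 0.043616/(1+0.043616) = 0.0418.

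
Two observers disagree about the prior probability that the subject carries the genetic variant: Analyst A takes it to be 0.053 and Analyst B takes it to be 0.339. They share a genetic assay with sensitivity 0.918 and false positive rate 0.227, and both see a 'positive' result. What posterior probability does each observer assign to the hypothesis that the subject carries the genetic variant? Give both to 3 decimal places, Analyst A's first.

P('+'|H) = 0.918, P('+'|¬H) = 0.227.
Analyst A: numerator 0.918·0.053 = 0.048654; evidence = 0.048654+0.227·0.947 = 0.26362; posterior = 0.185.
Analyst B: numerator 0.918·0.339 = 0.31120; evidence = 0.31120+0.227·0.661 = 0.46125; posterior = 0.675.

Analyst A: 0.185; Analyst B: 0.675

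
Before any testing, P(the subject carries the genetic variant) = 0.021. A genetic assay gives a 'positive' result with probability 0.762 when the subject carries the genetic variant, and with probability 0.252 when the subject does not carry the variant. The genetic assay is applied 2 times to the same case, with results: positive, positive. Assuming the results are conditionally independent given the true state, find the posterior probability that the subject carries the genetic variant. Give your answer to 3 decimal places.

Posterior P(H) ≈ 0.164

With H the event that the subject carries the genetic variant, the joint likelihood of the observed sequence is P(data|H) = 0.762·0.762 = 0.58064 and P(data|¬H) = 0.252·0.252 = 0.063504.
Bayes: P(H|data) = 0.021·0.58064 / (0.021·0.58064 + 0.979·0.063504) = 0.012194/0.074364 = 0.1640.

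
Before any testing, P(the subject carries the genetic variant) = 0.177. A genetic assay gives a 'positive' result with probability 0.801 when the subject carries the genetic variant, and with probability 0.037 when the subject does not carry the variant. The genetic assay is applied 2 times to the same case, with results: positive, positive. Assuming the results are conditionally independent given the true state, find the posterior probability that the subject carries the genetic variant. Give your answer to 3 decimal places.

Posterior P(H) ≈ 0.990

Let H be the event that the subject carries the genetic variant; start with P(H) = 0.177. P('positive'|H) = 0.801, P('positive'|¬H) = 0.037.
Update on result 1 ('positive'): P(H) ← 0.801·0.1770 / (0.801·0.1770 + 0.037·0.8230) = 0.14178/0.17223 = 0.8232.
Update on result 2 ('positive'): P(H) ← 0.801·0.8232 / (0.801·0.8232 + 0.037·0.1768) = 0.65938/0.66592 = 0.9902.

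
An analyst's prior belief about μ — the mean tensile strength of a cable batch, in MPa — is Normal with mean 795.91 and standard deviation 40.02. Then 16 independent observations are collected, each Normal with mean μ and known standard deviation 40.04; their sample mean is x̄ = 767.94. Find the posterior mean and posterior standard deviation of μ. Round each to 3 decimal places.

Prior precision 1/τ₀² = 1/40.02² = 0.00062438; data precision n/σ² = 16/40.04² = 0.00998003.
Posterior precision = 0.00062438 + 0.00998003 = 0.0106044, giving posterior SD = 1/√0.0106044 = 9.711.
Posterior mean = (0.00062438·795.91 + 0.00998003·767.94) / 0.0106044 = 769.587.

Posterior mean ≈ 769.587; posterior SD ≈ 9.711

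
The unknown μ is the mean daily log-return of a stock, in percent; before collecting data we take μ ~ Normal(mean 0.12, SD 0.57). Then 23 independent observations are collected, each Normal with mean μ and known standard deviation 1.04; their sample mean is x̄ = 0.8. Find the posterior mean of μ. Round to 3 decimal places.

With known σ, the Normal prior is conjugate. Weight on the data is w = (n/σ²)/(n/σ² + 1/τ₀²) = 21.2648/(21.2648+3.07787) = 0.87356.
Posterior mean = w·x̄ + (1−w)·μ₀ = 0.87356·0.8 + 0.12644·0.12 = 0.714.

Posterior mean ≈ 0.714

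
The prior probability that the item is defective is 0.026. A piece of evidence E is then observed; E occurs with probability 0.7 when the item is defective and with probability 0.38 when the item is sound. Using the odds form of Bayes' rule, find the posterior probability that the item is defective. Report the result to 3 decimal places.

Posterior probability ≈ 0.047

Prior odds = 0.026/(1−0.026) = 0.026694. In log-odds, ln(0.026694) = -3.6233.
Add log likelihood ratio: ln(1.8421) = 0.61091.
Posterior log-odds = -3.0124, so posterior odds = exp(-3.0124) = 0.049173. Converting, P(H|E) = 0.049173/1.0492 = 0.047.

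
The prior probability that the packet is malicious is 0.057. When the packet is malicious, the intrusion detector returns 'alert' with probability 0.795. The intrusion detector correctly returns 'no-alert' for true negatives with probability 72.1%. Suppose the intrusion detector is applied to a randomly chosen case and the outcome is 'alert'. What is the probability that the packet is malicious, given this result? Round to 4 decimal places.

P(H | E) ≈ 0.1469

Write H for 'the packet is malicious'. Prior odds H:¬H = 0.057/0.943 = 0.060445. For the 'alert' outcome, the likelihood ratio is 0.795/0.279 = 2.8495.
Posterior odds = 0.060445 × 2.8495 = 0.17224, so P(H|E) = 0.17224/(1+0.17224) = 0.1469.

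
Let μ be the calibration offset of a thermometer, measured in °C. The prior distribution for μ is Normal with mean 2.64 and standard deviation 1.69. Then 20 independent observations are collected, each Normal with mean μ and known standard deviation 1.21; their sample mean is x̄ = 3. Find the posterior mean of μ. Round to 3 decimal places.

Prior precision 1/τ₀² = 1/1.69² = 0.350128; data precision n/σ² = 20/1.21² = 13.6603.
Posterior precision = 0.350128 + 13.6603 = 14.0104.
Posterior mean = (0.350128·2.64 + 13.6603·3) / 14.0104 = 2.991.

Posterior mean ≈ 2.991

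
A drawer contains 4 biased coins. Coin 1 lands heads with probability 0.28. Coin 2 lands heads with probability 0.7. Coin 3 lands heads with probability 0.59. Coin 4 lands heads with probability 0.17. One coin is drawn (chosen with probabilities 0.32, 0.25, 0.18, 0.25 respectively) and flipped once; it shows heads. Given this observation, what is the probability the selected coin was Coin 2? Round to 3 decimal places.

Posterior probability ≈ 0.423

Tabulate prior·likelihood by source: [1] prior 0.32, lik 0.28, product 0.08960; [2] prior 0.25, lik 0.7, product 0.1750; [3] prior 0.18, lik 0.59, product 0.1062; [4] prior 0.25, lik 0.17, product 0.04250.
Normalizing constant = 0.41330; the posterior for Coin 2 is its product over the sum, 0.1750/0.41330 = 0.423.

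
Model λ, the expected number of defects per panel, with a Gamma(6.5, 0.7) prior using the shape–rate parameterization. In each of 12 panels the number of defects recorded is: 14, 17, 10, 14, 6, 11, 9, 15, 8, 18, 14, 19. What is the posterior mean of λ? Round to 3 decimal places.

The Poisson likelihood adds the total count to the shape and the number of exposure periods to the rate. Here ∑xᵢ = 155 and n = 12, so shape 6.5→161.5 and rate 0.7→12.7.
Posterior mean = shape/rate = 161.5/12.7 = 12.717.

Posterior mean ≈ 12.717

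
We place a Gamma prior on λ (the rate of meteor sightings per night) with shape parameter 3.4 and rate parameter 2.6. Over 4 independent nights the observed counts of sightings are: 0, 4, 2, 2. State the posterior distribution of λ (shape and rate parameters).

Posterior: Gamma(shape=11.4, rate=6.6)

The Poisson likelihood adds the total count to the shape and the number of exposure periods to the rate. Here ∑xᵢ = 8 and n = 4, so shape 3.4→11.4 and rate 2.6→6.6.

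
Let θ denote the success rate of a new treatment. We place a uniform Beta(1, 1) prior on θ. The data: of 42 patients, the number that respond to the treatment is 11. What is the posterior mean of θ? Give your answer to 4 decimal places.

Observing 11 successes and 31 failures updates Beta(1, 1) by adding the success and failure counts to the two shape parameters: α = 1+11 = 12, β = 1+31 = 32.
Posterior mean = α/(α+β) = 12/44 = 0.2727.

Posterior mean ≈ 0.2727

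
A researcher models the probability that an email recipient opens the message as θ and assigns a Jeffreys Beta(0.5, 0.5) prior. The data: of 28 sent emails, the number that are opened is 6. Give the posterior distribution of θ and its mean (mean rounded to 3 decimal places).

Observing 6 successes and 22 failures updates Beta(0.5, 0.5) by adding the success and failure counts to the two shape parameters: α = 0.5+6 = 6.5, β = 0.5+22 = 22.5.
Posterior mean = α/(α+β) = 6.5/29 = 0.224.

Posterior: Beta(6.5, 22.5); mean ≈ 0.224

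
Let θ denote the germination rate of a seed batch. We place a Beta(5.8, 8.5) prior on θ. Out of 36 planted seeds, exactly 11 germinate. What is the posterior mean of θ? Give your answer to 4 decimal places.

Posterior mean ≈ 0.3340

Observing 11 successes and 25 failures updates Beta(5.8, 8.5) by adding the success and failure counts to the two shape parameters: α = 5.8+11 = 16.8, β = 8.5+25 = 33.5.
Posterior mean = α/(α+β) = 16.8/50.3 = 0.3340.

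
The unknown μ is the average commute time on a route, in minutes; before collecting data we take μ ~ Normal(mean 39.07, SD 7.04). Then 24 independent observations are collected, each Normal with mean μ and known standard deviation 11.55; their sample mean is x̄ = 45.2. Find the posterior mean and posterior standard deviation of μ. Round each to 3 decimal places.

With known σ, the Normal prior is conjugate. Weight on the data is w = (n/σ²)/(n/σ² + 1/τ₀²) = 0.179907/(0.179907+0.0201769) = 0.89916.
Posterior mean = w·x̄ + (1−w)·μ₀ = 0.89916·45.2 + 0.10084·39.07 = 44.582. Posterior variance = 1/(0.179907+0.0201769) = 4.99791, so SD = 2.236.

Posterior mean ≈ 44.582; posterior SD ≈ 2.236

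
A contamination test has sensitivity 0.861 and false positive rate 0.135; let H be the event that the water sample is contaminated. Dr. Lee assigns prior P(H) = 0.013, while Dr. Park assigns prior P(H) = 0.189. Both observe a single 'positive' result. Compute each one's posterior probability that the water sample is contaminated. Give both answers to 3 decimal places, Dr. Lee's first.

Dr. Lee: 0.077; Dr. Park: 0.598

The likelihood ratio for a 'positive' result is 0.861/0.135 = 6.3778.
Dr. Lee: prior odds 0.013/0.987 = 0.013171; posterior odds 0.084003; posterior probability 0.077.
Dr. Park: prior odds 0.189/0.811 = 0.23305; posterior odds 1.4863; posterior probability 0.598.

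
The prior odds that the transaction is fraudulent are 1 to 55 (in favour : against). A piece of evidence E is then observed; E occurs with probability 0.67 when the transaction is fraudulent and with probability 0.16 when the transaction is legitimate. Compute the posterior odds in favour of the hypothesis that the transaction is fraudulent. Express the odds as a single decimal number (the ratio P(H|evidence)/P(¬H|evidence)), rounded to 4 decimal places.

Posterior odds ≈ 0.0761

Prior odds = 1/55 = 0.018182.
Likelihood ratio for E = 0.67/0.16 = 4.1875.
Posterior odds = prior odds × LR = 0.076136.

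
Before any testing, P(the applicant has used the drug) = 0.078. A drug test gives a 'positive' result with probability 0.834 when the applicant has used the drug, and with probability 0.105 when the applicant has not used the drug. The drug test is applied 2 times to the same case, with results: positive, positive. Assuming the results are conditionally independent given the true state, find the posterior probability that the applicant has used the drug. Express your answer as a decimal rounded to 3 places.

With H the event that the applicant has used the drug, the joint likelihood of the observed sequence is P(data|H) = 0.834·0.834 = 0.69556 and P(data|¬H) = 0.105·0.105 = 0.011025.
Bayes: P(H|data) = 0.078·0.69556 / (0.078·0.69556 + 0.922·0.011025) = 0.054253/0.064418 = 0.8422.

Posterior P(H) ≈ 0.842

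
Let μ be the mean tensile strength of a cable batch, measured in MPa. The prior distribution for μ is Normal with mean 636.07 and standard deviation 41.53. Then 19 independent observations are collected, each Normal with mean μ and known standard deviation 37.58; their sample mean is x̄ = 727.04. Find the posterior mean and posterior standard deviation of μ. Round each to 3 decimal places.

Posterior mean ≈ 723.282; posterior SD ≈ 8.441

With known σ, the Normal prior is conjugate. Weight on the data is w = (n/σ²)/(n/σ² + 1/τ₀²) = 0.0134536/(0.0134536+0.00057980) = 0.95868.
Posterior mean = w·x̄ + (1−w)·μ₀ = 0.95868·727.04 + 0.041315·636.07 = 723.282. Posterior variance = 1/(0.0134536+0.00057980) = 71.2583, so SD = 8.441.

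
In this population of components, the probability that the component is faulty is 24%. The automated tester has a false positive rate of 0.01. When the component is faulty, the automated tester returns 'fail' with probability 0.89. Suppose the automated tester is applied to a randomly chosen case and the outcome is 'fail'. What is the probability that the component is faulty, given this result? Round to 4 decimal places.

Write H for 'the component is faulty'. Prior odds H:¬H = 0.24/0.76 = 0.31579. For the 'fail' outcome, the likelihood ratio is 0.89/0.01 = 89.000.
Posterior odds = 0.31579 × 89.000 = 28.105, so P(H|E) = 28.105/(1+28.105) = 0.9656.

P(H | E) ≈ 0.9656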